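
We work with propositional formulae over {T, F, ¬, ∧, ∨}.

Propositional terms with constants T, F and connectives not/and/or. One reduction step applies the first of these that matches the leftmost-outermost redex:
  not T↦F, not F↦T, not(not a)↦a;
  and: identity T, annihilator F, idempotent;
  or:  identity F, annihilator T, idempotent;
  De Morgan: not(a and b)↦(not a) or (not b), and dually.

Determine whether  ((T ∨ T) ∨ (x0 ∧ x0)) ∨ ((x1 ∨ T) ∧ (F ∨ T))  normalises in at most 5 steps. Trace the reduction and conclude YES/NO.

Answer: YES — reaches normal form T in 3 ≤ 5 steps

Reduction:
  start: ((T ∨ T) ∨ (x0 ∧ x0)) ∨ ((x1 ∨ T) ∧ (F ∨ T))
  step 1: (T ∨ (x0 ∧ x0)) ∨ ((x1 ∨ T) ∧ (F ∨ T))
  step 2: T ∨ ((x1 ∨ T) ∧ (F ∨ T))
  step 3: T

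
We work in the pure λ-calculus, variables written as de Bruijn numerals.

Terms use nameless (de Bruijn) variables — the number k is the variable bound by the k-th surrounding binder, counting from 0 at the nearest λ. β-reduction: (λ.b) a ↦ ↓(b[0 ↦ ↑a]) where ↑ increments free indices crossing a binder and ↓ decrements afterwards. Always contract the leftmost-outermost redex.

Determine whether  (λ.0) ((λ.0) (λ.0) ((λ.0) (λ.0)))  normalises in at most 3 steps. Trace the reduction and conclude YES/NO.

  start: (λ.0) ((λ.0) (λ.0) ((λ.0) (λ.0)))
  [1] (λ.0) (λ.0) ((λ.0) (λ.0))
  [2] (λ.0) ((λ.0) (λ.0))
  [3] (λ.0) (λ.0)

Answer: NO — after 3 steps the term is (λ.0) (λ.0), not yet normal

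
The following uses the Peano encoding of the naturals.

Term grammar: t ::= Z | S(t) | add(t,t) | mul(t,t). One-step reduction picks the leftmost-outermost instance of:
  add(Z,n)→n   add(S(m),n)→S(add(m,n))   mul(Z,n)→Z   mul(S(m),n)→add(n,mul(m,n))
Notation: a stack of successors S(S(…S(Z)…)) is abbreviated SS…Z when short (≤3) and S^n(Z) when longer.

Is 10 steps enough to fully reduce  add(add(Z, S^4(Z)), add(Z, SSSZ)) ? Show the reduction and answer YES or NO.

  start: add(add(Z, S^4(Z)), add(Z, SSSZ))
  [1] add(S^4(Z), add(Z, SSSZ))
  [2] S(add(SSSZ, add(Z, SSSZ)))
  [3] S(S(add(SSZ, add(Z, SSSZ))))
  [4] S(S(S(add(SZ, add(Z, SSSZ)))))
  [5] S(S(S(S(add(Z, add(Z, SSSZ))))))
  [6] S(S(S(S(add(Z, SSSZ)))))
  [7] S^7(Z)

Answer: YES — reaches normal form S^7(Z) in 7 ≤ 10 steps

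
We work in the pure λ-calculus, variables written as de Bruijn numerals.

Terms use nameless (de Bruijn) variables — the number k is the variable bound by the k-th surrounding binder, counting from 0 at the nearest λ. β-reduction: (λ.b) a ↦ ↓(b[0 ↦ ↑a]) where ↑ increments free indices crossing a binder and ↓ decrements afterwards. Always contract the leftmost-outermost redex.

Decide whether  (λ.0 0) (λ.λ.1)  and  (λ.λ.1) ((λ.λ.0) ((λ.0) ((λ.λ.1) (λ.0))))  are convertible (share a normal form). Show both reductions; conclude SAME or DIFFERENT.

Term A:
  start: (λ.0 0) (λ.λ.1)
  step 1: (λ.λ.1) (λ.λ.1)
  step 2: λ.λ.λ.1

Term B:
  start: (λ.λ.1) ((λ.λ.0) ((λ.0) ((λ.λ.1) (λ.0))))
  step 1: λ.(λ.λ.0) ((λ.0) ((λ.λ.1) (λ.0)))
  step 2: λ.λ.0

Answer: DIFFERENT — A ⇓ λ.λ.λ.1, B ⇓ λ.λ.0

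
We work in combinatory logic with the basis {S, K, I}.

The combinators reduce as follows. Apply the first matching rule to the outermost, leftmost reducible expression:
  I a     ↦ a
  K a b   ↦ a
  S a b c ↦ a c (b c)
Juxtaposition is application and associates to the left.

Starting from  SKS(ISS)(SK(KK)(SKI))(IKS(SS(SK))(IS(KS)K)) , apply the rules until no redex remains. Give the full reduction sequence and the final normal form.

  start: SKS(ISS)(SK(KK)(SKI))(IKS(SS(SK))(IS(KS)K))
  →1  K(ISS)(S(ISS))(SK(KK)(SKI))(IKS(SS(SK))(IS(KS)K))
  →2  ISS(SK(KK)(SKI))(IKS(SS(SK))(IS(KS)K))
  →3  SS(SK(KK)(SKI))(IKS(SS(SK))(IS(KS)K))
  →4  S(IKS(SS(SK))(IS(KS)K))(SK(KK)(SKI)(IKS(SS(SK))(IS(KS)K)))
  →5  S(KS(SS(SK))(IS(KS)K))(SK(KK)(SKI)(IKS(SS(SK))(IS(KS)K)))
  →6  S(S(IS(KS)K))(SK(KK)(SKI)(IKS(SS(SK))(IS(KS)K)))
  →7  S(S(S(KS)K))(SK(KK)(SKI)(IKS(SS(SK))(IS(KS)K)))
  →8  S(S(S(KS)K))(K(SKI)(KK(SKI))(IKS(SS(SK))(IS(KS)K)))
  →9  S(S(S(KS)K))(SKI(IKS(SS(SK))(IS(KS)K)))
  →10  S(S(S(KS)K))(K(IKS(SS(SK))(IS(KS)K))(I(IKS(SS(SK))(IS(KS)K))))
  →11  S(S(S(KS)K))(IKS(SS(SK))(IS(KS)K))
  →12  S(S(S(KS)K))(KS(SS(SK))(IS(KS)K))
  →13  S(S(S(KS)K))(S(IS(KS)K))
  →14  S(S(S(KS)K))(S(S(KS)K))

Answer: normal form = S(S(S(KS)K))(S(S(KS)K))  (in 14 steps)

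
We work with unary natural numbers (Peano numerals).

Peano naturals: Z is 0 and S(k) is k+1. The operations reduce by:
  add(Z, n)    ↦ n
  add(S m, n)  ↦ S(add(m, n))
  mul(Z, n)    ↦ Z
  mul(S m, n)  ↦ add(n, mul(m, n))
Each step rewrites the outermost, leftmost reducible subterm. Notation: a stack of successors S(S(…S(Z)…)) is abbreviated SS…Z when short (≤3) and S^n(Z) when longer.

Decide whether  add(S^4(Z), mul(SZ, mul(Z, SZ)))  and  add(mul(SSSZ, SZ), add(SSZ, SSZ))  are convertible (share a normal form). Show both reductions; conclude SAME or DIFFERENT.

Answer: DIFFERENT — A ⇓ S^4(Z), B ⇓ S^7(Z)

Derivation:
Term A:
  start: add(S^4(Z), mul(SZ, mul(Z, SZ)))
  [1] S(add(SSSZ, mul(SZ, mul(Z, SZ))))
  [2] S(S(add(SSZ, mul(SZ, mul(Z, SZ)))))
  [3] S(S(S(add(SZ, mul(SZ, mul(Z, SZ))))))
  [4] S(S(S(S(add(Z, mul(SZ, mul(Z, SZ)))))))
  [5] S(S(S(S(mul(SZ, mul(Z, SZ))))))
  [6] S(S(S(S(add(mul(Z, SZ), mul(Z, mul(Z, SZ)))))))
  [7] S(S(S(S(add(Z, mul(Z, mul(Z, SZ)))))))
  [8] S(S(S(S(mul(Z, mul(Z, SZ))))))
  [9] S^4(Z)

Term B:
  start: add(mul(SSSZ, SZ), add(SSZ, SSZ))
  [1] add(add(SZ, mul(SSZ, SZ)), add(SSZ, SSZ))
  [2] add(S(add(Z, mul(SSZ, SZ))), add(SSZ, SSZ))
  [3] S(add(add(Z, mul(SSZ, SZ)), add(SSZ, SSZ)))
  [4] S(add(mul(SSZ, SZ), add(SSZ, SSZ)))
  [5] S(add(add(SZ, mul(SZ, SZ)), add(SSZ, SSZ)))
  [6] S(add(S(add(Z, mul(SZ, SZ))), add(SSZ, SSZ)))
  [7] S(S(add(add(Z, mul(SZ, SZ)), add(SSZ, SSZ))))
  [8] S(S(add(mul(SZ, SZ), add(SSZ, SSZ))))
  [9] S(S(add(add(SZ, mul(Z, SZ)), add(SSZ, SSZ))))
  [10] S(S(add(S(add(Z, mul(Z, SZ))), add(SSZ, SSZ))))
  [11] S(S(S(add(add(Z, mul(Z, SZ)), add(SSZ, SSZ)))))
  [12] S(S(S(add(mul(Z, SZ), add(SSZ, SSZ)))))
  [13] S(S(S(add(Z, add(SSZ, SSZ)))))
  [14] S(S(S(add(SSZ, SSZ))))
  [15] S(S(S(S(add(SZ, SSZ)))))
  [16] S(S(S(S(S(add(Z, SSZ))))))
  [17] S^7(Z)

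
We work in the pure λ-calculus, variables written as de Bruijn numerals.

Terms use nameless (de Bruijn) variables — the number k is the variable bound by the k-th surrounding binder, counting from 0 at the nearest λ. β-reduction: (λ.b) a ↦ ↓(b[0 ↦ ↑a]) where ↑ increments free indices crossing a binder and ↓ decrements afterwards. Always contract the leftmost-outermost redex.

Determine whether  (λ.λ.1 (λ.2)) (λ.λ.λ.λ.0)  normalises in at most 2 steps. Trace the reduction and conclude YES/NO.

  start: (λ.λ.1 (λ.2)) (λ.λ.λ.λ.0)
  →1  λ.(λ.λ.λ.λ.0) (λ.λ.λ.λ.λ.0)
  →2  λ.λ.λ.λ.0

Answer: YES — reaches normal form λ.λ.λ.λ.0 in 2 ≤ 2 steps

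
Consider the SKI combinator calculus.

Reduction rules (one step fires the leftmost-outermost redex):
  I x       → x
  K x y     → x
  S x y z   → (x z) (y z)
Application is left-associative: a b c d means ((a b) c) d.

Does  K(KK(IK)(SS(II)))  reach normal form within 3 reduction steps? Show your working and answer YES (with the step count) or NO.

  start: K(KK(IK)(SS(II)))
  step 1: K(K(SS(II)))
  step 2: K(K(SSI))

Answer: YES — reaches normal form K(K(SSI)) in 2 ≤ 3 steps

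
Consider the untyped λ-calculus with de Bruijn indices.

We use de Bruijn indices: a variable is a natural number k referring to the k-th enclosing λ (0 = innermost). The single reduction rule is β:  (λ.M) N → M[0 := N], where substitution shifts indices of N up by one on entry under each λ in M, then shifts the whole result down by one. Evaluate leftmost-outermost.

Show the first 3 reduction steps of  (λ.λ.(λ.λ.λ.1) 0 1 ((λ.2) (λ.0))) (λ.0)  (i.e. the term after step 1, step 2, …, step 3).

  start: (λ.λ.(λ.λ.λ.1) 0 1 ((λ.2) (λ.0))) (λ.0)
  [1] λ.(λ.λ.λ.1) 0 (λ.0) ((λ.λ.0) (λ.0))
  [2] λ.(λ.λ.1) (λ.0) ((λ.λ.0) (λ.0))
  [3] λ.(λ.λ.0) ((λ.λ.0) (λ.0))

Answer: after 3 steps: λ.(λ.λ.0) ((λ.λ.0) (λ.0))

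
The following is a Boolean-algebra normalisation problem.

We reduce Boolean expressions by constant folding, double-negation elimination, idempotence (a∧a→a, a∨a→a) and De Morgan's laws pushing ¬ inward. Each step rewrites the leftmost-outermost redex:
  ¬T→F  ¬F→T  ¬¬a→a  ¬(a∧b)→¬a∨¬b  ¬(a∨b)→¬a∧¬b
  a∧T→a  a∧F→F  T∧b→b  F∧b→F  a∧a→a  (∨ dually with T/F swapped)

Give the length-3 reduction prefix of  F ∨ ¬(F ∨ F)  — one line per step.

  start: F ∨ ¬(F ∨ F)
  →1  ¬(F ∨ F)
  →2  ¬F ∧ ¬F
  →3  ¬F

Answer: after 3 steps: ¬F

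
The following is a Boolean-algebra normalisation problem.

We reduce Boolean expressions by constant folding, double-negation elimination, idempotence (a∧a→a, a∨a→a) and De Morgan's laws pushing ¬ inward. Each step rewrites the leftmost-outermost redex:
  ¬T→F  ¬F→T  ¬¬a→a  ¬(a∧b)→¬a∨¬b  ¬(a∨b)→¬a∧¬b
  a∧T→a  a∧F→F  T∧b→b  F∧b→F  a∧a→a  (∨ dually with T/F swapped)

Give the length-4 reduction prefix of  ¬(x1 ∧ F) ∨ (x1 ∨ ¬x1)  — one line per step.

Answer: after 4 steps: T

Derivation:
  start: ¬(x1 ∧ F) ∨ (x1 ∨ ¬x1)
  [1] (¬x1 ∨ ¬F) ∨ (x1 ∨ ¬x1)
  [2] (¬x1 ∨ T) ∨ (x1 ∨ ¬x1)
  [3] T ∨ (x1 ∨ ¬x1)
  [4] T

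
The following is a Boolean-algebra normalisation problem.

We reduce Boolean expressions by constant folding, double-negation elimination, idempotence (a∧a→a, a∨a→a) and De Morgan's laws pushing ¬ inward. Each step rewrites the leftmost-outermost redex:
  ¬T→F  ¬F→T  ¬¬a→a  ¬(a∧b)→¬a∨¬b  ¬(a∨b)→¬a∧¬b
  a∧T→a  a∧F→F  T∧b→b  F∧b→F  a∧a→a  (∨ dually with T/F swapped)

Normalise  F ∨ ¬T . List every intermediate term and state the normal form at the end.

  start: F ∨ ¬T
  →1  ¬T
  →2  F

Answer: normal form = F  (in 2 steps)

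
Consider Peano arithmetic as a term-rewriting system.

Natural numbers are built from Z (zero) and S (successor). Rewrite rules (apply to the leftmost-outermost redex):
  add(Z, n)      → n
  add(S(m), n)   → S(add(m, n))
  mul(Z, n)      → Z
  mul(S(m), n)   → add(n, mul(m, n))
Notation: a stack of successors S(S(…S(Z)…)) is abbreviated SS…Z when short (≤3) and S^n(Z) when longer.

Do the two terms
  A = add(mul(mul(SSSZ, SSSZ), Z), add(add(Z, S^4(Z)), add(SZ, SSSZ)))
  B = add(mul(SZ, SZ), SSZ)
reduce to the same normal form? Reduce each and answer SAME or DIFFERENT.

Term A:
  start: add(mul(mul(SSSZ, SSSZ), Z), add(add(Z, S^4(Z)), add(SZ, SSSZ)))
  →1  add(mul(add(SSSZ, mul(SSZ, SSSZ)), Z), add(add(Z, S^4(Z)), add(SZ, SSSZ)))
  →2  add(mul(S(add(SSZ, mul(SSZ, SSSZ))), Z), add(add(Z, S^4(Z)), add(SZ, SSSZ)))
  →3  add(add(Z, mul(add(SSZ, mul(SSZ, SSSZ)), Z)), add(add(Z, S^4(Z)), add(SZ, SSSZ)))
  →4  add(mul(add(SSZ, mul(SSZ, SSSZ)), Z), add(add(Z, S^4(Z)), add(SZ, SSSZ)))
  →5  add(mul(S(add(SZ, mul(SSZ, SSSZ))), Z), add(add(Z, S^4(Z)), add(SZ, SSSZ)))
  →6  add(add(Z, mul(add(SZ, mul(SSZ, SSSZ)), Z)), add(add(Z, S^4(Z)), add(SZ, SSSZ)))
  →7  add(mul(add(SZ, mul(SSZ, SSSZ)), Z), add(add(Z, S^4(Z)), add(SZ, SSSZ)))
  →8  add(mul(S(add(Z, mul(SSZ, SSSZ))), Z), add(add(Z, S^4(Z)), add(SZ, SSSZ)))
  →9  add(add(Z, mul(add(Z, mul(SSZ, SSSZ)), Z)), add(add(Z, S^4(Z)), add(SZ, SSSZ)))
  →10  add(mul(add(Z, mul(SSZ, SSSZ)), Z), add(add(Z, S^4(Z)), add(SZ, SSSZ)))
  →11  add(mul(mul(SSZ, SSSZ), Z), add(add(Z, S^4(Z)), add(SZ, SSSZ)))
  →12  add(mul(add(SSSZ, mul(SZ, SSSZ)), Z), add(add(Z, S^4(Z)), add(SZ, SSSZ)))
  →13  add(mul(S(add(SSZ, mul(SZ, SSSZ))), Z), add(add(Z, S^4(Z)), add(SZ, SSSZ)))
  →14  add(add(Z, mul(add(SSZ, mul(SZ, SSSZ)), Z)), add(add(Z, S^4(Z)), add(SZ, SSSZ)))
  →15  add(mul(add(SSZ, mul(SZ, SSSZ)), Z), add(add(Z, S^4(Z)), add(SZ, SSSZ)))
  →16  add(mul(S(add(SZ, mul(SZ, SSSZ))), Z), add(add(Z, S^4(Z)), add(SZ, SSSZ)))
  →17  add(add(Z, mul(add(SZ, mul(SZ, SSSZ)), Z)), add(add(Z, S^4(Z)), add(SZ, SSSZ)))
  →18  add(mul(add(SZ, mul(SZ, SSSZ)), Z), add(add(Z, S^4(Z)), add(SZ, SSSZ)))
  →19  add(mul(S(add(Z, mul(SZ, SSSZ))), Z), add(add(Z, S^4(Z)), add(SZ, SSSZ)))
  →20  add(add(Z, mul(add(Z, mul(SZ, SSSZ)), Z)), add(add(Z, S^4(Z)), add(SZ, SSSZ)))
  →21  add(mul(add(Z, mul(SZ, SSSZ)), Z), add(add(Z, S^4(Z)), add(SZ, SSSZ)))
  →22  add(mul(mul(SZ, SSSZ), Z), add(add(Z, S^4(Z)), add(SZ, SSSZ)))
  →23  add(mul(add(SSSZ, mul(Z, SSSZ)), Z), add(add(Z, S^4(Z)), add(SZ, SSSZ)))
  →24  add(mul(S(add(SSZ, mul(Z, SSSZ))), Z), add(add(Z, S^4(Z)), add(SZ, SSSZ)))
  →25  add(add(Z, mul(add(SSZ, mul(Z, SSSZ)), Z)), add(add(Z, S^4(Z)), add(SZ, SSSZ)))
  →26  add(mul(add(SSZ, mul(Z, SSSZ)), Z), add(add(Z, S^4(Z)), add(SZ, SSSZ)))
  →27  add(mul(S(add(SZ, mul(Z, SSSZ))), Z), add(add(Z, S^4(Z)), add(SZ, SSSZ)))
  →28  add(add(Z, mul(add(SZ, mul(Z, SSSZ)), Z)), add(add(Z, S^4(Z)), add(SZ, SSSZ)))
  →29  add(mul(add(SZ, mul(Z, SSSZ)), Z), add(add(Z, S^4(Z)), add(SZ, SSSZ)))
  →30  add(mul(S(add(Z, mul(Z, SSSZ))), Z), add(add(Z, S^4(Z)), add(SZ, SSSZ)))
  →31  add(add(Z, mul(add(Z, mul(Z, SSSZ)), Z)), add(add(Z, S^4(Z)), add(SZ, SSSZ)))
  →32  add(mul(add(Z, mul(Z, SSSZ)), Z), add(add(Z, S^4(Z)), add(SZ, SSSZ)))
  →33  add(mul(mul(Z, SSSZ), Z), add(add(Z, S^4(Z)), add(SZ, SSSZ)))
  →34  add(mul(Z, Z), add(add(Z, S^4(Z)), add(SZ, SSSZ)))
  →35  add(Z, add(add(Z, S^4(Z)), add(SZ, SSSZ)))
  →36  add(add(Z, S^4(Z)), add(SZ, SSSZ))
  →37  add(S^4(Z), add(SZ, SSSZ))
  →38  S(add(SSSZ, add(SZ, SSSZ)))
  →39  S(S(add(SSZ, add(SZ, SSSZ))))
  →40  S(S(S(add(SZ, add(SZ, SSSZ)))))
  →41  S(S(S(S(add(Z, add(SZ, SSSZ))))))
  →42  S(S(S(S(add(SZ, SSSZ)))))
  →43  S(S(S(S(S(add(Z, SSSZ))))))
  →44  S^8(Z)

Term B:
  start: add(mul(SZ, SZ), SSZ)
  →1  add(add(SZ, mul(Z, SZ)), SSZ)
  →2  add(S(add(Z, mul(Z, SZ))), SSZ)
  →3  S(add(add(Z, mul(Z, SZ)), SSZ))
  →4  S(add(mul(Z, SZ), SSZ))
  →5  S(add(Z, SSZ))
  →6  SSSZ

Answer: DIFFERENT — A ⇓ S^8(Z), B ⇓ SSSZ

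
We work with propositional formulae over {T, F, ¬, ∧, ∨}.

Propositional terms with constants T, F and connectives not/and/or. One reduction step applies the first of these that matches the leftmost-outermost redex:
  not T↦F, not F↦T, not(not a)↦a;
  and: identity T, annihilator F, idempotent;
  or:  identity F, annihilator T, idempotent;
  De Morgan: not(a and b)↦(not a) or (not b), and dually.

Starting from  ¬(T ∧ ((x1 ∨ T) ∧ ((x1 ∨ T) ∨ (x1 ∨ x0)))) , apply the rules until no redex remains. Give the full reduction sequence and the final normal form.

  start: ¬(T ∧ ((x1 ∨ T) ∧ ((x1 ∨ T) ∨ (x1 ∨ x0))))
  [1] ¬T ∨ ¬((x1 ∨ T) ∧ ((x1 ∨ T) ∨ (x1 ∨ x0)))
  [2] F ∨ ¬((x1 ∨ T) ∧ ((x1 ∨ T) ∨ (x1 ∨ x0)))
  [3] ¬((x1 ∨ T) ∧ ((x1 ∨ T) ∨ (x1 ∨ x0)))
  [4] ¬(x1 ∨ T) ∨ ¬((x1 ∨ T) ∨ (x1 ∨ x0))
  [5] (¬x1 ∧ ¬T) ∨ ¬((x1 ∨ T) ∨ (x1 ∨ x0))
  [6] (¬x1 ∧ F) ∨ ¬((x1 ∨ T) ∨ (x1 ∨ x0))
  [7] F ∨ ¬((x1 ∨ T) ∨ (x1 ∨ x0))
  [8] ¬((x1 ∨ T) ∨ (x1 ∨ x0))
  [9] ¬(x1 ∨ T) ∧ ¬(x1 ∨ x0)
  [10] (¬x1 ∧ ¬T) ∧ ¬(x1 ∨ x0)
  [11] (¬x1 ∧ F) ∧ ¬(x1 ∨ x0)
  [12] F ∧ ¬(x1 ∨ x0)
  [13] F

Answer: normal form = F  (in 13 steps)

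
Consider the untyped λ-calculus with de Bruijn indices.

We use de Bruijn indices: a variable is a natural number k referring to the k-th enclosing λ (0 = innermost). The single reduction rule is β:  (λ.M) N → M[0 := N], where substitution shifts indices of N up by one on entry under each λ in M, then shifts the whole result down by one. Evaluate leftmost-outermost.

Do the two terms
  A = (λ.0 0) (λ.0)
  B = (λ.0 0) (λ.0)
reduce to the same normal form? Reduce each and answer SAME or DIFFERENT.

Answer: SAME — A ⇓ λ.0, B ⇓ λ.0

Reduction:
Term A:
  start: (λ.0 0) (λ.0)
  [1] (λ.0) (λ.0)
  [2] λ.0

Term B:
  start: (λ.0 0) (λ.0)
  [1] (λ.0) (λ.0)
  [2] λ.0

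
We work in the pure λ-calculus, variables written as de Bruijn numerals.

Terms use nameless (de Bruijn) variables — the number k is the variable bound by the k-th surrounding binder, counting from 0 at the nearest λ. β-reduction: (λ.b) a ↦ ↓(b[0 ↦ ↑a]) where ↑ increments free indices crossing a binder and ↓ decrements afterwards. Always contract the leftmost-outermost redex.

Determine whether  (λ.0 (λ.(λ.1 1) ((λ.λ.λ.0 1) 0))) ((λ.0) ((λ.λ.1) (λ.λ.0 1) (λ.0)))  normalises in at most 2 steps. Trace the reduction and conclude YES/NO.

Answer: NO — after 2 steps the term is (λ.λ.1) (λ.λ.0 1) (λ.0) (λ.(λ.1 1) ((λ.λ.λ.0 1) 0)), not yet normal

Reduction:
  start: (λ.0 (λ.(λ.1 1) ((λ.λ.λ.0 1) 0))) ((λ.0) ((λ.λ.1) (λ.λ.0 1) (λ.0)))
  [1] (λ.0) ((λ.λ.1) (λ.λ.0 1) (λ.0)) (λ.(λ.1 1) ((λ.λ.λ.0 1) 0))
  [2] (λ.λ.1) (λ.λ.0 1) (λ.0) (λ.(λ.1 1) ((λ.λ.λ.0 1) 0))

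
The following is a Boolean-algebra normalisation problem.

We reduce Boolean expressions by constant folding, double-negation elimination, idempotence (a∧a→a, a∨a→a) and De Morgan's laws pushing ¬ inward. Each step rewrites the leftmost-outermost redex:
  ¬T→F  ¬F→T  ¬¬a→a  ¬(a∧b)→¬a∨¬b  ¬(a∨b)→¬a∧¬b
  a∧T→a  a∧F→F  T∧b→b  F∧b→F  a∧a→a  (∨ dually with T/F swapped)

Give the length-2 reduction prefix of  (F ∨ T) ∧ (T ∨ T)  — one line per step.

  start: (F ∨ T) ∧ (T ∨ T)
  →1  T ∧ (T ∨ T)
  →2  T ∨ T

Answer: after 2 steps: T ∨ T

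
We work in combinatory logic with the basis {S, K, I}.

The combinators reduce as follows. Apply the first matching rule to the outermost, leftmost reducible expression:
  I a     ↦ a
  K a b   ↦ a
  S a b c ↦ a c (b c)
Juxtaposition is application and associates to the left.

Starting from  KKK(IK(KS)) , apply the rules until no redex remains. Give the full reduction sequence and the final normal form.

  start: KKK(IK(KS))
  step 1: K(IK(KS))
  step 2: K(K(KS))

Answer: normal form = K(K(KS))  (in 2 steps)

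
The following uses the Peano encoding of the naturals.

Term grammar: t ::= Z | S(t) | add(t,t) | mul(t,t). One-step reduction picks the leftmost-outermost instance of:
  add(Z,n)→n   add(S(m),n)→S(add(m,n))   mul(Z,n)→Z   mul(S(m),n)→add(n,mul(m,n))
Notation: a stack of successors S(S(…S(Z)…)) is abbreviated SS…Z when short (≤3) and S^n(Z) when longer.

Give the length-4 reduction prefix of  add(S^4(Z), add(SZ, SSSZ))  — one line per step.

Answer: after 4 steps: S(S(S(S(add(Z, add(SZ, SSSZ))))))

Derivation:
  start: add(S^4(Z), add(SZ, SSSZ))
  →1  S(add(SSSZ, add(SZ, SSSZ)))
  →2  S(S(add(SSZ, add(SZ, SSSZ))))
  →3  S(S(S(add(SZ, add(SZ, SSSZ)))))
  →4  S(S(S(S(add(Z, add(SZ, SSSZ))))))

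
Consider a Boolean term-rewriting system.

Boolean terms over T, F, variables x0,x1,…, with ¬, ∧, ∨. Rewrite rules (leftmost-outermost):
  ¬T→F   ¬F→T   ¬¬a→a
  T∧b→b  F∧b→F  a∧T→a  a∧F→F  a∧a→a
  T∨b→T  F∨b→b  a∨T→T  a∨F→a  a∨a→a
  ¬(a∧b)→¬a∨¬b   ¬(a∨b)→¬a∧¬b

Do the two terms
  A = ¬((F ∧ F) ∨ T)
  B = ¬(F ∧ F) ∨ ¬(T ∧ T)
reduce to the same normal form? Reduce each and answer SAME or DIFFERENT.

Term A:
  start: ¬((F ∧ F) ∨ T)
  step 1: ¬(F ∧ F) ∧ ¬T
  step 2: (¬F ∨ ¬F) ∧ ¬T
  step 3: ¬F ∧ ¬T
  step 4: T ∧ ¬T
  step 5: ¬T
  step 6: F

Term B:
  start: ¬(F ∧ F) ∨ ¬(T ∧ T)
  step 1: (¬F ∨ ¬F) ∨ ¬(T ∧ T)
  step 2: ¬F ∨ ¬(T ∧ T)
  step 3: T ∨ ¬(T ∧ T)
  step 4: T

Answer: DIFFERENT — A ⇓ F, B ⇓ T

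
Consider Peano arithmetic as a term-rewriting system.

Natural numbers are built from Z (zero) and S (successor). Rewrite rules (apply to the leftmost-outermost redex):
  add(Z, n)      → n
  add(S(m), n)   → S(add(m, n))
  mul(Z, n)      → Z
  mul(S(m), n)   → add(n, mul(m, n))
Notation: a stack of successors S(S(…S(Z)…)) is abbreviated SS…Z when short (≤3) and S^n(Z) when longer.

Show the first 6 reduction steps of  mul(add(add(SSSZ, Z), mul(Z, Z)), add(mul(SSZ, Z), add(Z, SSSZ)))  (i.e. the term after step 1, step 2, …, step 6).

  start: mul(add(add(SSSZ, Z), mul(Z, Z)), add(mul(SSZ, Z), add(Z, SSSZ)))
  step 1: mul(add(S(add(SSZ, Z)), mul(Z, Z)), add(mul(SSZ, Z), add(Z, SSSZ)))
  step 2: mul(S(add(add(SSZ, Z), mul(Z, Z))), add(mul(SSZ, Z), add(Z, SSSZ)))
  step 3: add(add(mul(SSZ, Z), add(Z, SSSZ)), mul(add(add(SSZ, Z), mul(Z, Z)), add(mul(SSZ, Z), add(Z, SSSZ))))
  step 4: add(add(add(Z, mul(SZ, Z)), add(Z, SSSZ)), mul(add(add(SSZ, Z), mul(Z, Z)), add(mul(SSZ, Z), add(Z, SSSZ))))
  step 5: add(add(mul(SZ, Z), add(Z, SSSZ)), mul(add(add(SSZ, Z), mul(Z, Z)), add(mul(SSZ, Z), add(Z, SSSZ))))
  step 6: add(add(add(Z, mul(Z, Z)), add(Z, SSSZ)), mul(add(add(SSZ, Z), mul(Z, Z)), add(mul(SSZ, Z), add(Z, SSSZ))))

Answer: after 6 steps: add(add(add(Z, mul(Z, Z)), add(Z, SSSZ)), mul(add(add(SSZ, Z), mul(Z, Z)), add(mul(SSZ, Z), add(Z, SSSZ))))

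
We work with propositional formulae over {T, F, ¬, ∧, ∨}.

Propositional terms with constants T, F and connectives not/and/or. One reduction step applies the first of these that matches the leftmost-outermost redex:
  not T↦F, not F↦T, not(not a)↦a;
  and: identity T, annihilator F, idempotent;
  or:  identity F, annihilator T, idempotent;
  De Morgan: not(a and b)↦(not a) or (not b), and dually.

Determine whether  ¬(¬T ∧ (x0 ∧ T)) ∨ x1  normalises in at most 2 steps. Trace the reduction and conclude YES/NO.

  start: ¬(¬T ∧ (x0 ∧ T)) ∨ x1
  step 1: (¬¬T ∨ ¬(x0 ∧ T)) ∨ x1
  step 2: (T ∨ ¬(x0 ∧ T)) ∨ x1

Answer: NO — after 2 steps the term is (T ∨ ¬(x0 ∧ T)) ∨ x1, not yet normal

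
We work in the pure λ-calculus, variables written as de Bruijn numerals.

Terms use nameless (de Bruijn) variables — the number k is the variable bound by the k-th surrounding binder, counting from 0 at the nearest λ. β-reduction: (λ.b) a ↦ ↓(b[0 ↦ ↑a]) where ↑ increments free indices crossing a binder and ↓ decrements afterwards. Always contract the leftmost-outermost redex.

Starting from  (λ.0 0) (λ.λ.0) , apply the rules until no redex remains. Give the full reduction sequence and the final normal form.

  start: (λ.0 0) (λ.λ.0)
  [1] (λ.λ.0) (λ.λ.0)
  [2] λ.0

Answer: normal form = λ.0  (in 2 steps)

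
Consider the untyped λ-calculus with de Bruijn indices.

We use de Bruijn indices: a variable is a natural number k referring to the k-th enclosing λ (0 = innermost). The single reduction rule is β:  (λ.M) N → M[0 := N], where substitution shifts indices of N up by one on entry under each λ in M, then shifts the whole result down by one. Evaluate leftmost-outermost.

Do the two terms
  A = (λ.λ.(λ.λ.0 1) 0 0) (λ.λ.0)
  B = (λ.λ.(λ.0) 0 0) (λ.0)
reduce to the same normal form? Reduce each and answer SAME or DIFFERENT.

Answer: SAME — A ⇓ λ.0 0, B ⇓ λ.0 0

Working:
Term A:
  start: (λ.λ.(λ.λ.0 1) 0 0) (λ.λ.0)
  [1] λ.(λ.λ.0 1) 0 0
  [2] λ.(λ.0 1) 0
  [3] λ.0 0

Term B:
  start: (λ.λ.(λ.0) 0 0) (λ.0)
  [1] λ.(λ.0) 0 0
  [2] λ.0 0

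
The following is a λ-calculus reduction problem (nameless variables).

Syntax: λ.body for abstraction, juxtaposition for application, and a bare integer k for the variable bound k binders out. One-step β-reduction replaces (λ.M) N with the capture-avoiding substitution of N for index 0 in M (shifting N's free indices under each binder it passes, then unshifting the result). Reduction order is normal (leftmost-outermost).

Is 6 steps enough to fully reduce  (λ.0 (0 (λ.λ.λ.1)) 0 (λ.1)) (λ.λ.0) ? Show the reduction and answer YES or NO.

Answer: YES — reaches normal form λ.0 in 4 ≤ 6 steps

Derivation:
  start: (λ.0 (0 (λ.λ.λ.1)) 0 (λ.1)) (λ.λ.0)
  step 1: (λ.λ.0) ((λ.λ.0) (λ.λ.λ.1)) (λ.λ.0) (λ.λ.λ.0)
  step 2: (λ.0) (λ.λ.0) (λ.λ.λ.0)
  step 3: (λ.λ.0) (λ.λ.λ.0)
  step 4: λ.0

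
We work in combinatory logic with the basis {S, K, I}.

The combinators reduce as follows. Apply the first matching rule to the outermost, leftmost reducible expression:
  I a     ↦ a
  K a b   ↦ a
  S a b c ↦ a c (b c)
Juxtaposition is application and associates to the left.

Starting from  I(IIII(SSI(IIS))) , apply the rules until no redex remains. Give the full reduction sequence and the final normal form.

  start: I(IIII(SSI(IIS)))
  step 1: IIII(SSI(IIS))
  step 2: III(SSI(IIS))
  step 3: II(SSI(IIS))
  step 4: I(SSI(IIS))
  step 5: SSI(IIS)
  step 6: S(IIS)(I(IIS))
  step 7: S(IS)(I(IIS))
  step 8: SS(I(IIS))
  step 9: SS(IIS)
  step 10: SS(IS)
  step 11: SSS

Answer: normal form = SSS  (in 11 steps)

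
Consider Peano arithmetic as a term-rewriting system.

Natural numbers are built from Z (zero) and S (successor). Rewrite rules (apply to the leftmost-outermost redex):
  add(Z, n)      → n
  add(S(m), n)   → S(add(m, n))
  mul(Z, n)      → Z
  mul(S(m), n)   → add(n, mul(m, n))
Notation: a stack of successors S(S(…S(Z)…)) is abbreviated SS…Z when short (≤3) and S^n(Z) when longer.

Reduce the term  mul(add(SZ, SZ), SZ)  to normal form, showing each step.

Answer: normal form = SSZ  (in 9 steps)

Reduction:
  start: mul(add(SZ, SZ), SZ)
  [1] mul(S(add(Z, SZ)), SZ)
  [2] add(SZ, mul(add(Z, SZ), SZ))
  [3] S(add(Z, mul(add(Z, SZ), SZ)))
  [4] S(mul(add(Z, SZ), SZ))
  [5] S(mul(SZ, SZ))
  [6] S(add(SZ, mul(Z, SZ)))
  [7] S(S(add(Z, mul(Z, SZ))))
  [8] S(S(mul(Z, SZ)))
  [9] SSZ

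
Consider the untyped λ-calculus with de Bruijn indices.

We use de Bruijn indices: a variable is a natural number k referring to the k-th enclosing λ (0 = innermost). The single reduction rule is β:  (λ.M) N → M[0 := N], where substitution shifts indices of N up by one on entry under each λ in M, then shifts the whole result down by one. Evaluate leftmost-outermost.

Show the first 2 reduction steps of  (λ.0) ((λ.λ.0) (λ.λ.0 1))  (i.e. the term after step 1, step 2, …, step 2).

  start: (λ.0) ((λ.λ.0) (λ.λ.0 1))
  [1] (λ.λ.0) (λ.λ.0 1)
  [2] λ.0

Answer: after 2 steps: λ.0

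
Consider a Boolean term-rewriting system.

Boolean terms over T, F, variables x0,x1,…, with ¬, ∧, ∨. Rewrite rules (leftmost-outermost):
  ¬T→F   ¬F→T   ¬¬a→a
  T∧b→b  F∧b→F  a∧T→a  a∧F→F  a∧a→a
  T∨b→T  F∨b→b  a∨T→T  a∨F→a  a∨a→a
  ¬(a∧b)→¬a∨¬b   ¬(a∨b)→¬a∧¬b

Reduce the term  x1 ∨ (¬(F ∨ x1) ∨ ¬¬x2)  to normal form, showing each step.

  start: x1 ∨ (¬(F ∨ x1) ∨ ¬¬x2)
  [1] x1 ∨ ((¬F ∧ ¬x1) ∨ ¬¬x2)
  [2] x1 ∨ ((T ∧ ¬x1) ∨ ¬¬x2)
  [3] x1 ∨ (¬x1 ∨ ¬¬x2)
  [4] x1 ∨ (¬x1 ∨ x2)

Answer: normal form = x1 ∨ (¬x1 ∨ x2)  (in 4 steps)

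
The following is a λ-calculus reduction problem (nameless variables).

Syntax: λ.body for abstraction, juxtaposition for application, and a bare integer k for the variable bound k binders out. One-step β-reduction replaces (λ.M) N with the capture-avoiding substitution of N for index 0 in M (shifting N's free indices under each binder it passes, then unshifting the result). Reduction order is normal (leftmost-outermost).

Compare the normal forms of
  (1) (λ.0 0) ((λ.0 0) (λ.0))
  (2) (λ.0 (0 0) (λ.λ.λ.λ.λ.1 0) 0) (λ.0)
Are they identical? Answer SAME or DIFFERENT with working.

Answer: DIFFERENT — A ⇓ λ.0, B ⇓ λ.λ.λ.λ.1 0

Working:
Term A:
  start: (λ.0 0) ((λ.0 0) (λ.0))
  [1] (λ.0 0) (λ.0) ((λ.0 0) (λ.0))
  [2] (λ.0) (λ.0) ((λ.0 0) (λ.0))
  [3] (λ.0) ((λ.0 0) (λ.0))
  [4] (λ.0 0) (λ.0)
  [5] (λ.0) (λ.0)
  [6] λ.0

Term B:
  start: (λ.0 (0 0) (λ.λ.λ.λ.λ.1 0) 0) (λ.0)
  [1] (λ.0) ((λ.0) (λ.0)) (λ.λ.λ.λ.λ.1 0) (λ.0)
  [2] (λ.0) (λ.0) (λ.λ.λ.λ.λ.1 0) (λ.0)
  [3] (λ.0) (λ.λ.λ.λ.λ.1 0) (λ.0)
  [4] (λ.λ.λ.λ.λ.1 0) (λ.0)
  [5] λ.λ.λ.λ.1 0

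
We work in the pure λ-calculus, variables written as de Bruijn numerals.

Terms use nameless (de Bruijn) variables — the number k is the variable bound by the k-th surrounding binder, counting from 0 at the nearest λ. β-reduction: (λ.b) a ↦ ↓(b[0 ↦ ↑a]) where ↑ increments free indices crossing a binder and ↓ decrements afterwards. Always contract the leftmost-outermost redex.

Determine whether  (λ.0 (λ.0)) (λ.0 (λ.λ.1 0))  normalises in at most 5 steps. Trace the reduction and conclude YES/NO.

  start: (λ.0 (λ.0)) (λ.0 (λ.λ.1 0))
  step 1: (λ.0 (λ.λ.1 0)) (λ.0)
  step 2: (λ.0) (λ.λ.1 0)
  step 3: λ.λ.1 0

Answer: YES — reaches normal form λ.λ.1 0 in 3 ≤ 5 steps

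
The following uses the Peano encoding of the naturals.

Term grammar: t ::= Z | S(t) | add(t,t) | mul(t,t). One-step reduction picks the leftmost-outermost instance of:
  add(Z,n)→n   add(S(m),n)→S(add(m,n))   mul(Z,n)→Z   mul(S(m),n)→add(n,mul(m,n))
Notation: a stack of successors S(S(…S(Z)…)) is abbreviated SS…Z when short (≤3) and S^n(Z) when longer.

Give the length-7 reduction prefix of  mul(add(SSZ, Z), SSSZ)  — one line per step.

Answer: after 7 steps: S(S(S(mul(S(add(Z, Z)), SSSZ))))

Reduction:
  start: mul(add(SSZ, Z), SSSZ)
  step 1: mul(S(add(SZ, Z)), SSSZ)
  step 2: add(SSSZ, mul(add(SZ, Z), SSSZ))
  step 3: S(add(SSZ, mul(add(SZ, Z), SSSZ)))
  step 4: S(S(add(SZ, mul(add(SZ, Z), SSSZ))))
  step 5: S(S(S(add(Z, mul(add(SZ, Z), SSSZ)))))
  step 6: S(S(S(mul(add(SZ, Z), SSSZ))))
  step 7: S(S(S(mul(S(add(Z, Z)), SSSZ))))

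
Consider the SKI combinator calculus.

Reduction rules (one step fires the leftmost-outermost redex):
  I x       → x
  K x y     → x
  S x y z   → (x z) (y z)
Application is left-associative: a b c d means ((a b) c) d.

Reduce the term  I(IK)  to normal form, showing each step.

Answer: normal form = K  (in 2 steps)

Reduction:
  start: I(IK)
  step 1: IK
  step 2: K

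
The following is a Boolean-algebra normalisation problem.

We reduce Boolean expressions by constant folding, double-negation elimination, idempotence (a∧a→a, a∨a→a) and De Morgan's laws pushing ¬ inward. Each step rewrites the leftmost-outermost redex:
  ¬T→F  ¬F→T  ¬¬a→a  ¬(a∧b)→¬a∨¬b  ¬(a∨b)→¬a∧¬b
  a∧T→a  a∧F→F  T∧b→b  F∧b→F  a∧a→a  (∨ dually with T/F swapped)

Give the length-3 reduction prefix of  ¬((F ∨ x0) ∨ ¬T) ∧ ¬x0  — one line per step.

  start: ¬((F ∨ x0) ∨ ¬T) ∧ ¬x0
  [1] (¬(F ∨ x0) ∧ ¬¬T) ∧ ¬x0
  [2] ((¬F ∧ ¬x0) ∧ ¬¬T) ∧ ¬x0
  [3] ((T ∧ ¬x0) ∧ ¬¬T) ∧ ¬x0

Answer: after 3 steps: ((T ∧ ¬x0) ∧ ¬¬T) ∧ ¬x0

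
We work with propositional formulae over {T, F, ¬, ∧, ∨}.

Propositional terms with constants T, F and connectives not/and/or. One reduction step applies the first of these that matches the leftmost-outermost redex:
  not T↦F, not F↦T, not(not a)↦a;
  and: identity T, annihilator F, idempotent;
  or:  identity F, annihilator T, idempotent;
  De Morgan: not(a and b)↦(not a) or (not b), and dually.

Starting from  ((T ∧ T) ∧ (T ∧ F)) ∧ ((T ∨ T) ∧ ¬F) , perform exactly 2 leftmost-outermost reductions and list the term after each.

Answer: after 2 steps: (T ∧ F) ∧ ((T ∨ T) ∧ ¬F)

Reduction:
  start: ((T ∧ T) ∧ (T ∧ F)) ∧ ((T ∨ T) ∧ ¬F)
  step 1: (T ∧ (T ∧ F)) ∧ ((T ∨ T) ∧ ¬F)
  step 2: (T ∧ F) ∧ ((T ∨ T) ∧ ¬F)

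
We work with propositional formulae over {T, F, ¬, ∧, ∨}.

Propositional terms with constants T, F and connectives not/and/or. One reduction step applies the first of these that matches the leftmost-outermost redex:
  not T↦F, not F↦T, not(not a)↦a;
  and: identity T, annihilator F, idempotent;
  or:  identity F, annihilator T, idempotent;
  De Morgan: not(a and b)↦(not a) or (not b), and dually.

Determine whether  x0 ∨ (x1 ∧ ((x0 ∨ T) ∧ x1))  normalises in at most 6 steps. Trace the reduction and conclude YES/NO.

  start: x0 ∨ (x1 ∧ ((x0 ∨ T) ∧ x1))
  step 1: x0 ∨ (x1 ∧ (T ∧ x1))
  step 2: x0 ∨ (x1 ∧ x1)
  step 3: x0 ∨ x1

Answer: YES — reaches normal form x0 ∨ x1 in 3 ≤ 6 steps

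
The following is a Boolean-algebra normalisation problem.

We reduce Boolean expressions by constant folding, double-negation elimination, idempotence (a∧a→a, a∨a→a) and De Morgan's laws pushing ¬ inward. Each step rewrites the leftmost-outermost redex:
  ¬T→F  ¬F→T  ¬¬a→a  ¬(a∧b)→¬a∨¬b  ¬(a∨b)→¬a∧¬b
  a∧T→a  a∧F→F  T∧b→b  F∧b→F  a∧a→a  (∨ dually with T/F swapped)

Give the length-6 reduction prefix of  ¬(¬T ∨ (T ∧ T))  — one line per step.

  start: ¬(¬T ∨ (T ∧ T))
  →1  ¬¬T ∧ ¬(T ∧ T)
  →2  T ∧ ¬(T ∧ T)
  →3  ¬(T ∧ T)
  →4  ¬T ∨ ¬T
  →5  ¬T
  →6  F

Answer: after 6 steps: F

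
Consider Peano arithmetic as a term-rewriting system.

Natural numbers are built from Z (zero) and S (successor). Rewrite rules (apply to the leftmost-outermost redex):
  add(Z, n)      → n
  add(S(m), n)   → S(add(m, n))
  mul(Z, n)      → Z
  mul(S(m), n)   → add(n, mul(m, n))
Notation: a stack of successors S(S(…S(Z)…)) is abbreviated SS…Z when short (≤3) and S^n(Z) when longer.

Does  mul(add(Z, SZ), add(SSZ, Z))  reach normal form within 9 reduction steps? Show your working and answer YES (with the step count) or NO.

Answer: YES — reaches normal form SSZ in 9 ≤ 9 steps

Working:
  start: mul(add(Z, SZ), add(SSZ, Z))
  step 1: mul(SZ, add(SSZ, Z))
  step 2: add(add(SSZ, Z), mul(Z, add(SSZ, Z)))
  step 3: add(S(add(SZ, Z)), mul(Z, add(SSZ, Z)))
  step 4: S(add(add(SZ, Z), mul(Z, add(SSZ, Z))))
  step 5: S(add(S(add(Z, Z)), mul(Z, add(SSZ, Z))))
  step 6: S(S(add(add(Z, Z), mul(Z, add(SSZ, Z)))))
  step 7: S(S(add(Z, mul(Z, add(SSZ, Z)))))
  step 8: S(S(mul(Z, add(SSZ, Z))))
  step 9: SSZ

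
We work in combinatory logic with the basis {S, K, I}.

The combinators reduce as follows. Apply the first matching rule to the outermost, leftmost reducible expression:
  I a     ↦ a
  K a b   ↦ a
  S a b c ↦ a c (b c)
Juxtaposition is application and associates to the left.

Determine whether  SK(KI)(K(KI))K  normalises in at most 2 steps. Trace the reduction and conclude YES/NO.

  start: SK(KI)(K(KI))K
  step 1: K(K(KI))(KI(K(KI)))K
  step 2: K(KI)K

Answer: NO — after 2 steps the term is K(KI)K, not yet normal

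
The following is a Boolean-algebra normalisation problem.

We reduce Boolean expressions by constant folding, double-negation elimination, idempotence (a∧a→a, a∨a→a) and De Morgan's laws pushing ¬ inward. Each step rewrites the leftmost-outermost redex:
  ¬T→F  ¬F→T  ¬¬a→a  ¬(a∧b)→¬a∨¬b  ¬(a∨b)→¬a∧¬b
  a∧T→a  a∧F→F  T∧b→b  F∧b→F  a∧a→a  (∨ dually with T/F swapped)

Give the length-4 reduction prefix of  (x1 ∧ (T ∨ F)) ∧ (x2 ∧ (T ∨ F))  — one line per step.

Answer: after 4 steps: x1 ∧ x2

Working:
  start: (x1 ∧ (T ∨ F)) ∧ (x2 ∧ (T ∨ F))
  →1  (x1 ∧ T) ∧ (x2 ∧ (T ∨ F))
  →2  x1 ∧ (x2 ∧ (T ∨ F))
  →3  x1 ∧ (x2 ∧ T)
  →4  x1 ∧ x2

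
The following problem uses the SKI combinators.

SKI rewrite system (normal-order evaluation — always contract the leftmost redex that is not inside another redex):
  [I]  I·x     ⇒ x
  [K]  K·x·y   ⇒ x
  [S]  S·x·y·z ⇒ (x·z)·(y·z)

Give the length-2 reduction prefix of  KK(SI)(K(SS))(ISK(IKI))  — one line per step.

Answer: after 2 steps: K(SS)

Reduction:
  start: KK(SI)(K(SS))(ISK(IKI))
  step 1: K(K(SS))(ISK(IKI))
  step 2: K(SS)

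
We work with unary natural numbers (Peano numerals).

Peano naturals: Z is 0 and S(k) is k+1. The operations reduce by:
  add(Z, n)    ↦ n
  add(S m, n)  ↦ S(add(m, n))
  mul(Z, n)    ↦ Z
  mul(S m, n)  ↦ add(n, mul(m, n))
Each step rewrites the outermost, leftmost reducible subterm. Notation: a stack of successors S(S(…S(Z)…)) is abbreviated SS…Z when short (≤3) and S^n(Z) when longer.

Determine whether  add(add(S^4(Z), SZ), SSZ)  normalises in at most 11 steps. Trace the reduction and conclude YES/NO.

  start: add(add(S^4(Z), SZ), SSZ)
  [1] add(S(add(SSSZ, SZ)), SSZ)
  [2] S(add(add(SSSZ, SZ), SSZ))
  [3] S(add(S(add(SSZ, SZ)), SSZ))
  [4] S(S(add(add(SSZ, SZ), SSZ)))
  [5] S(S(add(S(add(SZ, SZ)), SSZ)))
  [6] S(S(S(add(add(SZ, SZ), SSZ))))
  [7] S(S(S(add(S(add(Z, SZ)), SSZ))))
  [8] S(S(S(S(add(add(Z, SZ), SSZ)))))
  [9] S(S(S(S(add(SZ, SSZ)))))
  [10] S(S(S(S(S(add(Z, SSZ))))))
  [11] S^7(Z)

Answer: YES — reaches normal form S^7(Z) in 11 ≤ 11 steps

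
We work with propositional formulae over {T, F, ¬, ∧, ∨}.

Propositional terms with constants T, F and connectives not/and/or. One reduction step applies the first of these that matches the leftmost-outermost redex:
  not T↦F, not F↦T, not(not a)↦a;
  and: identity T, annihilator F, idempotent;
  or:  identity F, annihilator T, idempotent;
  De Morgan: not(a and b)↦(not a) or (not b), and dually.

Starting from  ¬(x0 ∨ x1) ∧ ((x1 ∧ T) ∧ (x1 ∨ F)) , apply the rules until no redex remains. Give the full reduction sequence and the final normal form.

  start: ¬(x0 ∨ x1) ∧ ((x1 ∧ T) ∧ (x1 ∨ F))
  step 1: (¬x0 ∧ ¬x1) ∧ ((x1 ∧ T) ∧ (x1 ∨ F))
  step 2: (¬x0 ∧ ¬x1) ∧ (x1 ∧ (x1 ∨ F))
  step 3: (¬x0 ∧ ¬x1) ∧ (x1 ∧ x1)
  step 4: (¬x0 ∧ ¬x1) ∧ x1

Answer: normal form = (¬x0 ∧ ¬x1) ∧ x1  (in 4 steps)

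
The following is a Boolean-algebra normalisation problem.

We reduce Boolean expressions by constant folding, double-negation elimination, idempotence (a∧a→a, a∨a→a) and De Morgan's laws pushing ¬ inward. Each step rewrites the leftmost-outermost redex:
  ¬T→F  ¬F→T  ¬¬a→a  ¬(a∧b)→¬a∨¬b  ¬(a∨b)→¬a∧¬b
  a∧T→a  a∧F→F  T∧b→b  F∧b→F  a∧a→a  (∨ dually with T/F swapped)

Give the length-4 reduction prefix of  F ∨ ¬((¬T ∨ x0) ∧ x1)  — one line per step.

Answer: after 4 steps: (T ∧ ¬x0) ∨ ¬x1

Reduction:
  start: F ∨ ¬((¬T ∨ x0) ∧ x1)
  step 1: ¬((¬T ∨ x0) ∧ x1)
  step 2: ¬(¬T ∨ x0) ∨ ¬x1
  step 3: (¬¬T ∧ ¬x0) ∨ ¬x1
  step 4: (T ∧ ¬x0) ∨ ¬x1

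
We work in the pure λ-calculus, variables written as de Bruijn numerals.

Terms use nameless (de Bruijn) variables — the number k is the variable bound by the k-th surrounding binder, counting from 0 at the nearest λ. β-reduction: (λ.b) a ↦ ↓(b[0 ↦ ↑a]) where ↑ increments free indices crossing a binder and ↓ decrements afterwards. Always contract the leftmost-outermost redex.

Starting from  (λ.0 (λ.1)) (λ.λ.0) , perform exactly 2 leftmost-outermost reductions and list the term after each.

  start: (λ.0 (λ.1)) (λ.λ.0)
  →1  (λ.λ.0) (λ.λ.λ.0)
  →2  λ.0

Answer: after 2 steps: λ.0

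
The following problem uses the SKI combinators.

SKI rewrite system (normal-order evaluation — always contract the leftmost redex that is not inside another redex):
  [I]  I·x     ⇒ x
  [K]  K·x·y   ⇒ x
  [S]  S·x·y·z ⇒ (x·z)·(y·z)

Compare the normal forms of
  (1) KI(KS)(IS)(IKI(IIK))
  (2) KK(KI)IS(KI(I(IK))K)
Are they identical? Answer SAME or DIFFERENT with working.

Term A:
  start: KI(KS)(IS)(IKI(IIK))
  step 1: I(IS)(IKI(IIK))
  step 2: IS(IKI(IIK))
  step 3: S(IKI(IIK))
  step 4: S(KI(IIK))
  step 5: SI

Term B:
  start: KK(KI)IS(KI(I(IK))K)
  step 1: KIS(KI(I(IK))K)
  step 2: I(KI(I(IK))K)
  step 3: KI(I(IK))K
  step 4: IK
  step 5: K

Answer: DIFFERENT — A ⇓ SI, B ⇓ K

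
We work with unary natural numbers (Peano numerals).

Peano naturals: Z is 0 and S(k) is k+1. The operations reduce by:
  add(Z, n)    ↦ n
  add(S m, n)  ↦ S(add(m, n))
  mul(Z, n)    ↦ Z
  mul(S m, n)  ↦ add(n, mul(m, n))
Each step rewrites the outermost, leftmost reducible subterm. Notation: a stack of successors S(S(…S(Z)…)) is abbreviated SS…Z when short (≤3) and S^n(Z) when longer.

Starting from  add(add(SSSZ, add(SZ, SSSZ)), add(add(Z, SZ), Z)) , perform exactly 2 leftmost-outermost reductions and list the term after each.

Answer: after 2 steps: S(add(add(SSZ, add(SZ, SSSZ)), add(add(Z, SZ), Z)))

Derivation:
  start: add(add(SSSZ, add(SZ, SSSZ)), add(add(Z, SZ), Z))
  step 1: add(S(add(SSZ, add(SZ, SSSZ))), add(add(Z, SZ), Z))
  step 2: S(add(add(SSZ, add(SZ, SSSZ)), add(add(Z, SZ), Z)))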